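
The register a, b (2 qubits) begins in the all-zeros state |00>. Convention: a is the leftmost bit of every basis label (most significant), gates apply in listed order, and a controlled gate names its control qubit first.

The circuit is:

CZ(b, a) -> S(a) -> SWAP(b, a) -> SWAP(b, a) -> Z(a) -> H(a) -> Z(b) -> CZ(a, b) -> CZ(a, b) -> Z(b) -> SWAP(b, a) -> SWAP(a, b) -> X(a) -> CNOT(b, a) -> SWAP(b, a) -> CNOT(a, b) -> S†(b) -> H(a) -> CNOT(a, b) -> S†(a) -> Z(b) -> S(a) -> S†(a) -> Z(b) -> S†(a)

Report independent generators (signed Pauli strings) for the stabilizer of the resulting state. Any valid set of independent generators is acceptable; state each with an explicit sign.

The final state is stabilized by the group generated by +YZ, -ZY; other independent generating sets are equally valid. Key observation: steps 21-24 multiply out to the identity, so the circuit reduces to the remaining gates.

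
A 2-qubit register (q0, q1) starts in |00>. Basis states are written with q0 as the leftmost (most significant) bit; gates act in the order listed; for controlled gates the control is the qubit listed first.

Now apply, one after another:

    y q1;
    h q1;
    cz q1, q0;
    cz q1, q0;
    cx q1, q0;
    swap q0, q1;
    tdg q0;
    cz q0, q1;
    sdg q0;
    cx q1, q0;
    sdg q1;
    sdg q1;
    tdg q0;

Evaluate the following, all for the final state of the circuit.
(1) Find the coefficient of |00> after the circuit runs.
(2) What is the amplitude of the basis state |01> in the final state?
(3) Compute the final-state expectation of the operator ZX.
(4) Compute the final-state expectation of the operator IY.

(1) The amplitude on |00> is sqrt(2)*I/2. Key observation: the block from step 3 through step 4 cancels to the identity and can be dropped.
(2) |01> carries amplitude sqrt(2)*exp(3*I*pi/4)/2 in the final state.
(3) The observable ZX averages to sqrt(2)/2.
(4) In the final state, IY has expectation sqrt(2)/2.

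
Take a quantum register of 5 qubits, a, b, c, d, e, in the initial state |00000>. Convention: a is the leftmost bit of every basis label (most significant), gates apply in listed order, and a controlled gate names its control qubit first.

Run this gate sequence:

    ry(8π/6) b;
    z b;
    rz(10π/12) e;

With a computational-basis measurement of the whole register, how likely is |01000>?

A full measurement returns |01000> with probability 3/4.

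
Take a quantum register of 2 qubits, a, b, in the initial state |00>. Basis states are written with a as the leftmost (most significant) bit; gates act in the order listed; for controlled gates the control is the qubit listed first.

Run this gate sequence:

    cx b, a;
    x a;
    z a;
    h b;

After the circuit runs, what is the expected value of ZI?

The observable ZI averages to -1.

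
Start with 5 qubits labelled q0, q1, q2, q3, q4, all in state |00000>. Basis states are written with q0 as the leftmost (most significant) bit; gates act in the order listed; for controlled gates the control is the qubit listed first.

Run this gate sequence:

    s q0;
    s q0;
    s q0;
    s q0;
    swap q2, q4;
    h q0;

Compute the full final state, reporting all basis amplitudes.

The resulting statevector has amplitude sqrt(2)/2 on |00000>, sqrt(2)/2 on |10000>, and 0 on every other basis state. Key observation: gates 1-4 undo each other exactly, leaving only the rest of the circuit to track.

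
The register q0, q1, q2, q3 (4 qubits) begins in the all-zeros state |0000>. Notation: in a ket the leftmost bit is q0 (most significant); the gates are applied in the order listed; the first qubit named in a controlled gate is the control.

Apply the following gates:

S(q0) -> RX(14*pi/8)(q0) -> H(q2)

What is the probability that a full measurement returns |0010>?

The probability of measuring |0010> is sqrt(2)/8 + 1/4.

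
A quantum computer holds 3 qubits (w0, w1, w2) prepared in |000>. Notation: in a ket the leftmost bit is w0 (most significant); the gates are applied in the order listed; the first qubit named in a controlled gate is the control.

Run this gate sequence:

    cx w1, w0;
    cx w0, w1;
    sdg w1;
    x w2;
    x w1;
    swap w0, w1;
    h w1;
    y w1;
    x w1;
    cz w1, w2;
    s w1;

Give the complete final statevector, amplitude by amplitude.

The resulting statevector has amplitude sqrt(2)*I/2 on |101>, -sqrt(2)/2 on |111>, and 0 on every other basis state.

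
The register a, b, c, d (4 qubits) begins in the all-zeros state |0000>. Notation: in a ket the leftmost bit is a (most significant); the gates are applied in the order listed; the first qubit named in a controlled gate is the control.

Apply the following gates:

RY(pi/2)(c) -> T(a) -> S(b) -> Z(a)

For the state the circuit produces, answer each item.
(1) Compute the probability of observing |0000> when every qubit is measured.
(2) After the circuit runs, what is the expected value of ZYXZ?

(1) The probability of measuring |0000> is 1/2.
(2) In the final state, ZYXZ has expectation 0.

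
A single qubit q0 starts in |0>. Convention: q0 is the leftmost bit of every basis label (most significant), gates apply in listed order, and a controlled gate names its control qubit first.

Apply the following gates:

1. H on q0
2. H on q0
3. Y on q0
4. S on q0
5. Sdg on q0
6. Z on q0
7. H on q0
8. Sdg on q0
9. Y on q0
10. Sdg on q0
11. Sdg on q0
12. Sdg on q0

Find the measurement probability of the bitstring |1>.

A full measurement returns |1> with probability 1/2.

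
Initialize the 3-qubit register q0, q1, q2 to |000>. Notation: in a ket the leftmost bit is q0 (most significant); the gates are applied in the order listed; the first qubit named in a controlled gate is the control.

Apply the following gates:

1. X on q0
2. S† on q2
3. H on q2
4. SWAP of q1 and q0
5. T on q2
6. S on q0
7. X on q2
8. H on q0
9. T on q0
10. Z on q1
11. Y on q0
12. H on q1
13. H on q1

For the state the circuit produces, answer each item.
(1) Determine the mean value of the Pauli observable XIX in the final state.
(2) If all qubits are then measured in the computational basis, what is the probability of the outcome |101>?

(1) In the final state, XIX has expectation -1/2. Key observation: steps 12-13 multiply out to the identity, so the circuit reduces to the remaining gates.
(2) The probability of measuring |101> is 0.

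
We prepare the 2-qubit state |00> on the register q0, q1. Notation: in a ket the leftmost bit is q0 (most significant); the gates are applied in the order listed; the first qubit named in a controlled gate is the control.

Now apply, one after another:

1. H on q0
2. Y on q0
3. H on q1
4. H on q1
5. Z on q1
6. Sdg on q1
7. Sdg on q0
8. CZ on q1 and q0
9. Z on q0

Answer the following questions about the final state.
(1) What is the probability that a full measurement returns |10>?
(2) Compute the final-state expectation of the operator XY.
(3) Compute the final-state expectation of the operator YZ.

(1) A full measurement returns |10> with probability 1/2.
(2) The observable XY averages to 0.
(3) The expectation value of YZ is -1.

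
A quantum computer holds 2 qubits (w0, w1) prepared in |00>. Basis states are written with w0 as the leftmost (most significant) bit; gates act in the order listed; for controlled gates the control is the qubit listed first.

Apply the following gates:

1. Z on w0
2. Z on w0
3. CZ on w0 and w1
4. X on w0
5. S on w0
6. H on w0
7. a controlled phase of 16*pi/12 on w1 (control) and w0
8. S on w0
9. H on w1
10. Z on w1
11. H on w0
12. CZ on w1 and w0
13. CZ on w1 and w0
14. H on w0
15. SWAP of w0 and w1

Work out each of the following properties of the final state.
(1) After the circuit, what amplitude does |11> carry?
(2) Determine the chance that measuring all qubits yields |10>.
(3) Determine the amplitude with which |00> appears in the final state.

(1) The final state's coefficient on |11> equals -1/2. Key observation: steps 11-14 multiply out to the identity, so the circuit reduces to the remaining gates.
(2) A full measurement returns |10> with probability 1/4.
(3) The final state's coefficient on |00> equals I/2.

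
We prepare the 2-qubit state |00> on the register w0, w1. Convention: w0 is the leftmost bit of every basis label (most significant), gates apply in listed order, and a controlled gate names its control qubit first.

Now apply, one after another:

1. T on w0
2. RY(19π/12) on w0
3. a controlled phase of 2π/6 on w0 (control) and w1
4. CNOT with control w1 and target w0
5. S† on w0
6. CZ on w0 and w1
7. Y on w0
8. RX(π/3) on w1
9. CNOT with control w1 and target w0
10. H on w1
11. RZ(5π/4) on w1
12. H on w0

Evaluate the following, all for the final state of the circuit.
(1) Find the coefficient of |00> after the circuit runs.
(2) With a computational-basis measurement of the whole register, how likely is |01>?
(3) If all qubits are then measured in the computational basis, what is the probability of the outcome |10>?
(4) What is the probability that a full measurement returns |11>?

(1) The final state's coefficient on |00> equals (sqrt(sqrt(2) + 2) + I*sqrt(2 - sqrt(2)))*exp(3*I*pi/8)/4.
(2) Outcome |01> occurs with probability 1/4.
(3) The probability of measuring |10> is 1/4.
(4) Outcome |11> occurs with probability 1/4.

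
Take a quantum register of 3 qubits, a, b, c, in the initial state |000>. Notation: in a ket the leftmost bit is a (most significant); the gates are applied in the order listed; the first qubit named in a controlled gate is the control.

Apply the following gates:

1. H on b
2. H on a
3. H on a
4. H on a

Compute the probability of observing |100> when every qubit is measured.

The probability of measuring |100> is 1/4.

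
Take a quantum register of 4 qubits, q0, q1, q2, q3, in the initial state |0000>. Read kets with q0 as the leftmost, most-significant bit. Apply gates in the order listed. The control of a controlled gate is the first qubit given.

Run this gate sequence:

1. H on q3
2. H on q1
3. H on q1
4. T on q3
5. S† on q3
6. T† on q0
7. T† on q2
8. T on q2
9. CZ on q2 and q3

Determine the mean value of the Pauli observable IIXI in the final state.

In the final state, IIXI has expectation 0. Key observation: steps 2-3 multiply out to the identity, so the circuit reduces to the remaining gates.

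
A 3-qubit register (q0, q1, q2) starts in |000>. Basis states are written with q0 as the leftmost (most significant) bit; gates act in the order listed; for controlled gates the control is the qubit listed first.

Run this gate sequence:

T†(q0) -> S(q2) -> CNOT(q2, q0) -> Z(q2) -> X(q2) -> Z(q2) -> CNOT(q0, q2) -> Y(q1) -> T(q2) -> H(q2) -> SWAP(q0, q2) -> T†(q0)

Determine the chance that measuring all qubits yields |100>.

The probability of measuring |100> is 0.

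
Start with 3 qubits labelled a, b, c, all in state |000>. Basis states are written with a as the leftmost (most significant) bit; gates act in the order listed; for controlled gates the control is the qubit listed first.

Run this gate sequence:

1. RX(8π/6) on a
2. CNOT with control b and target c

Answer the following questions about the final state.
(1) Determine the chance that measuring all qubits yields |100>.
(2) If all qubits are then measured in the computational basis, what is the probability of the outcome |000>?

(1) Outcome |100> occurs with probability 3/4.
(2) Outcome |000> occurs with probability 1/4.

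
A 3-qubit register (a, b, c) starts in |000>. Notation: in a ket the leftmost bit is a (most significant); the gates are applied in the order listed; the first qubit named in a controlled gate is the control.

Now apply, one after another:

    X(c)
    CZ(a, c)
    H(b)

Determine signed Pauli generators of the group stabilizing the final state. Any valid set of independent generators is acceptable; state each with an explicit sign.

The final state is stabilized by the group generated by +IXI, +ZII, -IIZ; other independent generating sets are equally valid.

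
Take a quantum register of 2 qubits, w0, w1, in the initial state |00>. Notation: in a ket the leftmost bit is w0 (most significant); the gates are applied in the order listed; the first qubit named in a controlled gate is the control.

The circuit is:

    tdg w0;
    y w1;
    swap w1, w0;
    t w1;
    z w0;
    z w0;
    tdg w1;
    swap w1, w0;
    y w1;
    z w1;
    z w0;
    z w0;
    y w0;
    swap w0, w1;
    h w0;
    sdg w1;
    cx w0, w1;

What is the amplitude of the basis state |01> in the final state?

|01> carries amplitude sqrt(2)/2 in the final state. Key observation: steps 2-9 multiply out to the identity, so the circuit reduces to the remaining gates.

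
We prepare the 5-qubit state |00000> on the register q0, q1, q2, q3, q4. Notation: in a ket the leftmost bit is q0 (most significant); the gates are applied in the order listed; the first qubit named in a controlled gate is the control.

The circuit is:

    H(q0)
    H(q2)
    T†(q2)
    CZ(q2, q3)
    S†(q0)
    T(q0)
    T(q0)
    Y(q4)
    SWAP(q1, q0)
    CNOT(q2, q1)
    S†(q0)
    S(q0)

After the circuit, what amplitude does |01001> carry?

The amplitude on |01001> is I/2.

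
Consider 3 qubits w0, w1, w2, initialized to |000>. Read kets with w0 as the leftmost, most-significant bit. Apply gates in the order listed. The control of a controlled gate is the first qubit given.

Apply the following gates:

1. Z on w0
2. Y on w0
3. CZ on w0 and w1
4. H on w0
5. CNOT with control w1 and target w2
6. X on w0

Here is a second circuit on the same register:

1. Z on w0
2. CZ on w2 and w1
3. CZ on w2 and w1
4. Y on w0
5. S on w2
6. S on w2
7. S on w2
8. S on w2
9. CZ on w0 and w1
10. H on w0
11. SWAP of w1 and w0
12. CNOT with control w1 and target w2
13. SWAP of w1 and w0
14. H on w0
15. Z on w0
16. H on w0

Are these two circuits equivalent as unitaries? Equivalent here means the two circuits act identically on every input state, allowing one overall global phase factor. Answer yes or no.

No, they are not equivalent — no single phase factor reconciles the two unitaries.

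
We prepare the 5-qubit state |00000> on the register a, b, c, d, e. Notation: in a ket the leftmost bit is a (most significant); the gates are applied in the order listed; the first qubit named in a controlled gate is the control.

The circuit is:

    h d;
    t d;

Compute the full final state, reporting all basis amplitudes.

The resulting statevector has amplitude sqrt(2)/2 on |00000>, sqrt(2)*exp(I*pi/4)/2 on |00010>, and 0 on every other basis state.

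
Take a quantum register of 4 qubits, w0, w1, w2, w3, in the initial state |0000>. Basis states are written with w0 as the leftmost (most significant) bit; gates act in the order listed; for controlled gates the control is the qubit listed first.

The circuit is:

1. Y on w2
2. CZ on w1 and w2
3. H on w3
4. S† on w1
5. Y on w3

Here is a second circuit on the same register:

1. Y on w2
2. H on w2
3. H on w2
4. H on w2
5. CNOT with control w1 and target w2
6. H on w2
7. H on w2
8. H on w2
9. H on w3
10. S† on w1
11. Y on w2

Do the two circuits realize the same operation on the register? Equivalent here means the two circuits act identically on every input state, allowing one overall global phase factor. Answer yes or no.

No: there is an input state on which the two circuits produce genuinely different outputs (not merely differing by a phase).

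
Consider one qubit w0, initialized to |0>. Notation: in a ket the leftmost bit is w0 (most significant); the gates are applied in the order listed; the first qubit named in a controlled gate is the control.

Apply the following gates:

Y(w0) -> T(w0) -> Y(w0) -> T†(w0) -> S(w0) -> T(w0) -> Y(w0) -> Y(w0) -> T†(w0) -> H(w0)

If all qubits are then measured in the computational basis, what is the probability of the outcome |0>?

A full measurement returns |0> with probability 1/2.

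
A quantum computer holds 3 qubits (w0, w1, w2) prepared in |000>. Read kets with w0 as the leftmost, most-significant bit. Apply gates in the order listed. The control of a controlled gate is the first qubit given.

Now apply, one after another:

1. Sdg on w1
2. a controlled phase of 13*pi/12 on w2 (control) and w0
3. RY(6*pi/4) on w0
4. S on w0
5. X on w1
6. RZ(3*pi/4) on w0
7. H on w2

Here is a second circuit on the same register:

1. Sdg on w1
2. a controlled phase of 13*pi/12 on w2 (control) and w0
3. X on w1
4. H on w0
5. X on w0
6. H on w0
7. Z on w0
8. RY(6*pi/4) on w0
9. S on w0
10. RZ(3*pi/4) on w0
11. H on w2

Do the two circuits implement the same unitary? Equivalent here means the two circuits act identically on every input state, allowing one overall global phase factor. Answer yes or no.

Yes — the two circuits implement the same unitary up to a global phase.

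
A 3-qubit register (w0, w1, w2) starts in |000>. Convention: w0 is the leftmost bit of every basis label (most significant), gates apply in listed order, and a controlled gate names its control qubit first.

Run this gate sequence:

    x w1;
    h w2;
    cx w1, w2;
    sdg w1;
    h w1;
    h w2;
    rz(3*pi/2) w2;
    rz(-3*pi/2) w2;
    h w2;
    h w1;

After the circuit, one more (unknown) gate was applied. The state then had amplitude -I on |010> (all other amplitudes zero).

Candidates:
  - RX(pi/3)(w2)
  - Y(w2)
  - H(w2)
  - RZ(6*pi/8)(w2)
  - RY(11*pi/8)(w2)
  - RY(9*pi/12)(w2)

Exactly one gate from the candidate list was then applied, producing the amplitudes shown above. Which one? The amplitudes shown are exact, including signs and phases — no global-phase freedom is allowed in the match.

The applied gate was H(w2). Key observation: steps 5-10 multiply out to the identity, so the circuit reduces to the remaining gates.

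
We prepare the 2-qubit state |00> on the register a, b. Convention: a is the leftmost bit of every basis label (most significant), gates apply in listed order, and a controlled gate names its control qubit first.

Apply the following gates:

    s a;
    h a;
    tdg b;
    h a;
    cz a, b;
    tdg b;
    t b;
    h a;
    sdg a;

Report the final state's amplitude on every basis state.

The resulting statevector has amplitude sqrt(2)/2 on |00>, 0 on |01>, -sqrt(2)*I/2 on |10>, 0 on |11>.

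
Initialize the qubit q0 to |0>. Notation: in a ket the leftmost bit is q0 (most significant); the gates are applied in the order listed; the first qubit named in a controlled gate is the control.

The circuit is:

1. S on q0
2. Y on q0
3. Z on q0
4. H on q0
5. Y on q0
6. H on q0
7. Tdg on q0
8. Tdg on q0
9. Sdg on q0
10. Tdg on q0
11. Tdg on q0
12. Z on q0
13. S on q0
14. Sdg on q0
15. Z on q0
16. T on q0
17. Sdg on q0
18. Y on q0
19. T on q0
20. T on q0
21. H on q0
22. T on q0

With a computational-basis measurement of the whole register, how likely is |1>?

Outcome |1> occurs with probability 1/2. Key observation: gates 11-16 undo each other exactly, leaving only the rest of the circuit to track.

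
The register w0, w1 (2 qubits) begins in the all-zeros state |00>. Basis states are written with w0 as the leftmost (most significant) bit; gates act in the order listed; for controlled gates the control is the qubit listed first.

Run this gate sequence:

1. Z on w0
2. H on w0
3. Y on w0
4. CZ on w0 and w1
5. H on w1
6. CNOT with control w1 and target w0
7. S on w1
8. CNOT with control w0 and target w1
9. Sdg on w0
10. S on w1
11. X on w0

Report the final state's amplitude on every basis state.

The final amplitudes are -I/2 on |00>, I/2 on |01>, -I/2 on |10>, -I/2 on |11>.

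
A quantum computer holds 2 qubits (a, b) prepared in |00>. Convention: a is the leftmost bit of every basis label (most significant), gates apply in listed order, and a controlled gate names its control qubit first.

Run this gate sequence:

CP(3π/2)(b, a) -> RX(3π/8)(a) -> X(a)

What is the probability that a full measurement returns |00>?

Outcome |00> occurs with probability sin(3*pi/16)**2.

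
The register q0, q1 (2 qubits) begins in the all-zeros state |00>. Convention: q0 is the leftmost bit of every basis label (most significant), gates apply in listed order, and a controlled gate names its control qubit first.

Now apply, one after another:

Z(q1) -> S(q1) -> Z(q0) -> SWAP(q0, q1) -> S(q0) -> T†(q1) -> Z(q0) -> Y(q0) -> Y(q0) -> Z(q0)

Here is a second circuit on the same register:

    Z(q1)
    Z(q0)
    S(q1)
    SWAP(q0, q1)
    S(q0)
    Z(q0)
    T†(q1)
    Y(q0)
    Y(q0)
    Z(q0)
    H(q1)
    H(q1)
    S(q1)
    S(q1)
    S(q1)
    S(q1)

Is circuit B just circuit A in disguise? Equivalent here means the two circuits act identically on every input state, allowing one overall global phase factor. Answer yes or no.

Yes: on every input state the two circuits agree up to one overall phase factor.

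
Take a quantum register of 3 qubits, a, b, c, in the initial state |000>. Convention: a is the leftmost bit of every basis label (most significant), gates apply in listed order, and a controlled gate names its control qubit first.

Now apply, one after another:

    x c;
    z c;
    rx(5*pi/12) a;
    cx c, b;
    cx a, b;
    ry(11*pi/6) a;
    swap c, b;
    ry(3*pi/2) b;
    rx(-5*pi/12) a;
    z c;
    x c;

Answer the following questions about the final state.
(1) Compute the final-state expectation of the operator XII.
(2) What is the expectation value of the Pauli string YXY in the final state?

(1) The expectation value of XII is -sqrt(6)/8 + sqrt(2)/8.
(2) In the final state, YXY has expectation sqrt(3)/8 + 1/4.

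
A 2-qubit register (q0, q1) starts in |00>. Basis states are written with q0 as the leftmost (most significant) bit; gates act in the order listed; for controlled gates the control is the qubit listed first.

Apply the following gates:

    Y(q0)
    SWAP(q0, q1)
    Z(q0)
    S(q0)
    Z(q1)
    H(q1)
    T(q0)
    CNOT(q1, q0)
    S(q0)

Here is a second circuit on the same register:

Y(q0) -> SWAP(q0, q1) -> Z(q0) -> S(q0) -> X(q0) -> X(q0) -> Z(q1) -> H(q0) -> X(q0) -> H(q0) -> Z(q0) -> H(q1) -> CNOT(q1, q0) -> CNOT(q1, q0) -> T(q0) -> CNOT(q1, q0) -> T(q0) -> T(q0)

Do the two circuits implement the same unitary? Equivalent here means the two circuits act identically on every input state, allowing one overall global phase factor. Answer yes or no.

Yes, they are equivalent — the unitaries differ by at most a global phase.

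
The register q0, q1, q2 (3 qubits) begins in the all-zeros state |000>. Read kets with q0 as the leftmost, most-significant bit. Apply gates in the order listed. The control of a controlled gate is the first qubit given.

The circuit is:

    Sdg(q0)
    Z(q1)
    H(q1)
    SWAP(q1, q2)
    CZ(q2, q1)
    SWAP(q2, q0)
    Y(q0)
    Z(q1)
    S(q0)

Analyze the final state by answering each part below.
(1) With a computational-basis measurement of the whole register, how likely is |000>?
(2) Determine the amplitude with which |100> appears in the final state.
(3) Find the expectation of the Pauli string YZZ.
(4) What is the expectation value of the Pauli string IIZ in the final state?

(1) Outcome |000> occurs with probability 1/2.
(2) The amplitude on |100> is -sqrt(2)/2.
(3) The expectation value of YZZ is -1.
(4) In the final state, IIZ has expectation 1.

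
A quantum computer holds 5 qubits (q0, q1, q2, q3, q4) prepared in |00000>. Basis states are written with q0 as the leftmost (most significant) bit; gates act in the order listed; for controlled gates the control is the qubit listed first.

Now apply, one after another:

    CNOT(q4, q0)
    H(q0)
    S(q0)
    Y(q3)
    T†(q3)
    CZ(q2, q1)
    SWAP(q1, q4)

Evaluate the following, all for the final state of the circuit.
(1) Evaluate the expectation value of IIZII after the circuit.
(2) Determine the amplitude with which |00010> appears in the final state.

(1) The expectation value of IIZII is 1.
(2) The final state's coefficient on |00010> equals sqrt(2)*exp(I*pi/4)/2.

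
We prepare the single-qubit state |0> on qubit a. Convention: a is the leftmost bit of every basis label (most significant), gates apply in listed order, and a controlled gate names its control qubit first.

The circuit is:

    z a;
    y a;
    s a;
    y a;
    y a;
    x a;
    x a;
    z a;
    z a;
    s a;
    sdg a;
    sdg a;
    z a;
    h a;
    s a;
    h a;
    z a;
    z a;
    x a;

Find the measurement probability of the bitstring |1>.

Outcome |1> occurs with probability 1/2.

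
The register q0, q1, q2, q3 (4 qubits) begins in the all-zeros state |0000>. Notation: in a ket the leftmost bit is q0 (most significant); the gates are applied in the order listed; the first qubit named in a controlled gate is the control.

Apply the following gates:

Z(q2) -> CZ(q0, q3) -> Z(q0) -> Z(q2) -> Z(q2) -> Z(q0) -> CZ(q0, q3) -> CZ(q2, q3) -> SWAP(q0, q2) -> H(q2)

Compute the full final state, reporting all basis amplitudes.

The final amplitudes are sqrt(2)/2 on |0000>, sqrt(2)/2 on |0010>, and 0 on every other basis state. Key observation: the block from step 2 through step 7 cancels to the identity and can be dropped.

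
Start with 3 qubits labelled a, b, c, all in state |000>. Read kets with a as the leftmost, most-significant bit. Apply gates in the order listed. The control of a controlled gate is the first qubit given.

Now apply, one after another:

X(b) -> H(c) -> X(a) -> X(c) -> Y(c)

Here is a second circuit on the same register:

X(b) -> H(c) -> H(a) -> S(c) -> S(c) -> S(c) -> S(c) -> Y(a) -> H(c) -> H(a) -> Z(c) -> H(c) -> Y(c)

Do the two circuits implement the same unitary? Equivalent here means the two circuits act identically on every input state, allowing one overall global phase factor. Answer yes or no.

No, they are not equivalent — no single phase factor reconciles the two unitaries.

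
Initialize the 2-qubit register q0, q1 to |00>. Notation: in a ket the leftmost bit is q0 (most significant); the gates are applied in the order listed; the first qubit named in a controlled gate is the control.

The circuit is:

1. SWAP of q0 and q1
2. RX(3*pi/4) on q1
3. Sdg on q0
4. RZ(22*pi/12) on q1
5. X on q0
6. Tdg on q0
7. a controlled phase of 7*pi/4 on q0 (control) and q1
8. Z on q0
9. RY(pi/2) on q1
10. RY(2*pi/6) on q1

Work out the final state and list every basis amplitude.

After the circuit, the state carries amplitude 0 on |00>, 0 on |01>, -sqrt(6*sqrt(2) + 12)*exp(11*I*pi/12)/8 - sqrt(12 - 6*sqrt(2))*exp(5*I*pi/6)/8 - sqrt(2*sqrt(2) + 4)*exp(11*I*pi/12)/8 + sqrt(4 - 2*sqrt(2))*exp(5*I*pi/6)/8 on |10>, -sqrt(12 - 6*sqrt(2))*exp(5*I*pi/6)/8 - sqrt(2*sqrt(2) + 4)*exp(11*I*pi/12)/8 - sqrt(4 - 2*sqrt(2))*exp(5*I*pi/6)/8 + sqrt(6*sqrt(2) + 12)*exp(11*I*pi/12)/8 on |11>.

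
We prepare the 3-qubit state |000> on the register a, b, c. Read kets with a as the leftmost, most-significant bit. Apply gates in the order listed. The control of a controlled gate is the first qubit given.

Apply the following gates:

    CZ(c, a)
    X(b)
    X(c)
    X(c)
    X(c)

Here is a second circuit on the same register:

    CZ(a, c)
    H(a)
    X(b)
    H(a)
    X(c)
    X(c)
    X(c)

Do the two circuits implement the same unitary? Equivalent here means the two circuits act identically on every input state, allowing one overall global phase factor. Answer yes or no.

Yes, they are equivalent — the unitaries differ by at most a global phase.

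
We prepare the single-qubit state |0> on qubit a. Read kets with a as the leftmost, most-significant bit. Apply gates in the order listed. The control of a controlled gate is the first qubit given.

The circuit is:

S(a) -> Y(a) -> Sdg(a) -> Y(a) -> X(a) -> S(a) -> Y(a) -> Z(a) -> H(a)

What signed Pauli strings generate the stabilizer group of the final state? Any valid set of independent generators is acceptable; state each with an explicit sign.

One valid set of independent stabilizer generators is +X (any independent generating set of the same group is equally correct).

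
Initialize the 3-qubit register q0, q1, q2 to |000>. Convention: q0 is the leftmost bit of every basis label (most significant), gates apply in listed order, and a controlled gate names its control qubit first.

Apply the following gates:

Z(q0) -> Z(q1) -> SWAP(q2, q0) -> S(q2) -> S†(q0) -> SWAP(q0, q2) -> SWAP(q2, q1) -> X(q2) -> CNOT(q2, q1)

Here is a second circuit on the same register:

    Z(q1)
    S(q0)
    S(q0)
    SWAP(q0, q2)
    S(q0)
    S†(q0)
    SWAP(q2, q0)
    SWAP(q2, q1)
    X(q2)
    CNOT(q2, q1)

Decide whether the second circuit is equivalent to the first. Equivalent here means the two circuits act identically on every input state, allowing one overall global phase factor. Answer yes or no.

No, they are not equivalent — no single phase factor reconciles the two unitaries.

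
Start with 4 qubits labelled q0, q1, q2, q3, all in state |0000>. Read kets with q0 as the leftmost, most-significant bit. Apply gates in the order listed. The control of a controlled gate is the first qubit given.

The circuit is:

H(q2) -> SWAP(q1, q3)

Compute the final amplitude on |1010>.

|1010> carries amplitude 0 in the final state.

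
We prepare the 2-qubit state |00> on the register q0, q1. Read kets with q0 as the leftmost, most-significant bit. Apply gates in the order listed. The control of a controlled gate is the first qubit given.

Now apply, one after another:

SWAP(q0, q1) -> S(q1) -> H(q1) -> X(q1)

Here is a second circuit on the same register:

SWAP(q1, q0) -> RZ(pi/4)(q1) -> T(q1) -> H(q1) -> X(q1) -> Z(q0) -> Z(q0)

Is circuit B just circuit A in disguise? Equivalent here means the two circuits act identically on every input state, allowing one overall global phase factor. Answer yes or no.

Yes, they are equivalent — the unitaries differ by at most a global phase.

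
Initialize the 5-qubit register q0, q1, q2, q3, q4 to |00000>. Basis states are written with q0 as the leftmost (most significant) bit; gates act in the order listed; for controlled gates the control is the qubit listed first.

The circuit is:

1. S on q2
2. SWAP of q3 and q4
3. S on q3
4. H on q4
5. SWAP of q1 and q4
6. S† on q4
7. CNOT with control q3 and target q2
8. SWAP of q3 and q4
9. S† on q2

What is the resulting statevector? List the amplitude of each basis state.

After the circuit, the state carries amplitude sqrt(2)/2 on |00000>, sqrt(2)/2 on |01000>, and 0 on every other basis state.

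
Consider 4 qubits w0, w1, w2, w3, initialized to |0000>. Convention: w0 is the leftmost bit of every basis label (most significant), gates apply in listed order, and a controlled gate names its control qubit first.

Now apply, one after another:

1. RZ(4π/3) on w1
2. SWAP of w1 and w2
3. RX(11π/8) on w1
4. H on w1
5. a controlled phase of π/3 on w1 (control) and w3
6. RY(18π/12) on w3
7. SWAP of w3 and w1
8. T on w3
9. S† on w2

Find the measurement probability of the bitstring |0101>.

A full measurement returns |0101> with probability 1/4.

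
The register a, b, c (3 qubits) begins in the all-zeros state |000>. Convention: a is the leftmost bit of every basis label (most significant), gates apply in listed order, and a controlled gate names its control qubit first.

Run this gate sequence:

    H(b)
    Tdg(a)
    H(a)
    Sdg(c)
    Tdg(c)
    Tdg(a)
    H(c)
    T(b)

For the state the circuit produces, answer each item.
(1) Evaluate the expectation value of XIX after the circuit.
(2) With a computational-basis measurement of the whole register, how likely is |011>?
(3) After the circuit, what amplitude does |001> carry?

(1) The expectation value of XIX is sqrt(2)/2.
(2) A full measurement returns |011> with probability 1/8.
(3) The amplitude on |001> is sqrt(2)/4.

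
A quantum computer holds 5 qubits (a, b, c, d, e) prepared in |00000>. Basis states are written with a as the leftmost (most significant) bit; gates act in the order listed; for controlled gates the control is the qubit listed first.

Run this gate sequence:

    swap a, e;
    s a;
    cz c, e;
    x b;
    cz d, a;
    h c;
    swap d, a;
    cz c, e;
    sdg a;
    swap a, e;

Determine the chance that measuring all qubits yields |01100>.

A full measurement returns |01100> with probability 1/2.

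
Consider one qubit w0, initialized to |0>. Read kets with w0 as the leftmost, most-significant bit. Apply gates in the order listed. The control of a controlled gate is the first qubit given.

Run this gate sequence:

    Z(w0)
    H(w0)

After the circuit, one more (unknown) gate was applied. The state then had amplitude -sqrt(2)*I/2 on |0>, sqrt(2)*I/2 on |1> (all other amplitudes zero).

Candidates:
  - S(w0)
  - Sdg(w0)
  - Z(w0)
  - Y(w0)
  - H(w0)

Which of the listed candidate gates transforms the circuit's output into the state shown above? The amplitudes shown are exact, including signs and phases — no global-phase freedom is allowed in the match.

It was Y(w0) that produced the state shown.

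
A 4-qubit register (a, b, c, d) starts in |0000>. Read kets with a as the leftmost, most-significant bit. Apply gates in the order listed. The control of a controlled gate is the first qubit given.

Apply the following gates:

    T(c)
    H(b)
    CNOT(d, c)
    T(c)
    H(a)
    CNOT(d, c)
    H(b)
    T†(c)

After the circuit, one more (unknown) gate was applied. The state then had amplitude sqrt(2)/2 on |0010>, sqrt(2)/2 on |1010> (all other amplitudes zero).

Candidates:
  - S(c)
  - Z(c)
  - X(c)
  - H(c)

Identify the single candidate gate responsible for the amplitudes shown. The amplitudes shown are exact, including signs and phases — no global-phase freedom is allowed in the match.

The applied gate was X(c).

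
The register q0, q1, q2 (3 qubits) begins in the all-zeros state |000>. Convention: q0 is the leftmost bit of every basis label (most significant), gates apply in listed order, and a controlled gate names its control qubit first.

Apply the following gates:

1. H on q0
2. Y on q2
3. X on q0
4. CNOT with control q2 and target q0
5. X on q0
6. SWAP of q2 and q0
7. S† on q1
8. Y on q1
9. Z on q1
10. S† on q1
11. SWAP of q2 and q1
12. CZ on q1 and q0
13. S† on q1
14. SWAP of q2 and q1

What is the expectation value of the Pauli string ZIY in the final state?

The expectation value of ZIY is -1.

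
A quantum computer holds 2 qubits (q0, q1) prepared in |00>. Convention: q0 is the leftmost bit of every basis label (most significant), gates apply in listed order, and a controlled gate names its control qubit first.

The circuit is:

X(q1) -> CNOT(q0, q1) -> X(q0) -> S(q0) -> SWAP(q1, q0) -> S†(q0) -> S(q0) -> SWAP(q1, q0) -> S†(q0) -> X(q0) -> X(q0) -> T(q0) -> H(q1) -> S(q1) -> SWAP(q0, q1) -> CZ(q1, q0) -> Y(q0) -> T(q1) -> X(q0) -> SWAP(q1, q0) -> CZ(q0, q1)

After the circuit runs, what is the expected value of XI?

The expectation value of XI is 0.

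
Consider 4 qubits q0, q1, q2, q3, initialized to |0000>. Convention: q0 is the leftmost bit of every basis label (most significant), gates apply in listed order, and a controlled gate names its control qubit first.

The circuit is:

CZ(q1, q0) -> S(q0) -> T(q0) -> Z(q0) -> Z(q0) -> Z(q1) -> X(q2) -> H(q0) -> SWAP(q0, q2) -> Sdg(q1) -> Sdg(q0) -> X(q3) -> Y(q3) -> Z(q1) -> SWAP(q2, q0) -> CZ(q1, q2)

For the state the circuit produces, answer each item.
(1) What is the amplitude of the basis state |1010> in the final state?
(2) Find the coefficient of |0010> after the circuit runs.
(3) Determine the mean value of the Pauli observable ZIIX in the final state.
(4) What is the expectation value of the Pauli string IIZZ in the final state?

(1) The amplitude on |1010> is -sqrt(2)/2.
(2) The amplitude on |0010> is -sqrt(2)/2.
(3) In the final state, ZIIX has expectation 0.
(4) The expectation value of IIZZ is -1.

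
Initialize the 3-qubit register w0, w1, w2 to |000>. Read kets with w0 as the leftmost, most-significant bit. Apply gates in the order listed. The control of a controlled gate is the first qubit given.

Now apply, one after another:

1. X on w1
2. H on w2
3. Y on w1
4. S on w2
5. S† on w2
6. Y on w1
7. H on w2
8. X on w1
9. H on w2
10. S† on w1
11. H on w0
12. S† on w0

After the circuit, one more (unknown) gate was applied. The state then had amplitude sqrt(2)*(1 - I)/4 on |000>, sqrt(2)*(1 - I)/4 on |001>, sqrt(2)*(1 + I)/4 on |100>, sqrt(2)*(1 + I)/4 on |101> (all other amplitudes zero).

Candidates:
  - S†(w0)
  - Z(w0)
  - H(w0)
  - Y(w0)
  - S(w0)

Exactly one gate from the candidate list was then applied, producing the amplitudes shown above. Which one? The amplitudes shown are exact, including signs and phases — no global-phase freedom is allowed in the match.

The applied gate was H(w0). Key observation: steps 1-8 multiply out to the identity, so the circuit reduces to the remaining gates.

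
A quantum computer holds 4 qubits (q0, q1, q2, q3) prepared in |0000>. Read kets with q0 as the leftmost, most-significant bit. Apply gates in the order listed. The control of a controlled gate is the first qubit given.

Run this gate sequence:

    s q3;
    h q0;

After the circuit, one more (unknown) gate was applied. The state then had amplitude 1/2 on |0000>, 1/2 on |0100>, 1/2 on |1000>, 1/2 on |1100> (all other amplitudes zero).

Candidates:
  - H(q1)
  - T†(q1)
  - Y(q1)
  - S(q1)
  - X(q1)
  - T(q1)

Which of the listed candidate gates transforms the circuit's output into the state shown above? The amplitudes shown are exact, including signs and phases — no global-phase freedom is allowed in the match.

It was H(q1) that produced the state shown.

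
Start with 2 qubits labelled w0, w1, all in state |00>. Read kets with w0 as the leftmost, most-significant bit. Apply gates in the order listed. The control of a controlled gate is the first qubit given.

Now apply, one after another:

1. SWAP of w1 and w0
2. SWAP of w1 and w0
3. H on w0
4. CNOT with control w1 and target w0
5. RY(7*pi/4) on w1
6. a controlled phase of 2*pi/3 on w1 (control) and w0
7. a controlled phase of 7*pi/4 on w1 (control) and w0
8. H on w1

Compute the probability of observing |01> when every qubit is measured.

Outcome |01> occurs with probability sqrt(2)/8 + 1/4.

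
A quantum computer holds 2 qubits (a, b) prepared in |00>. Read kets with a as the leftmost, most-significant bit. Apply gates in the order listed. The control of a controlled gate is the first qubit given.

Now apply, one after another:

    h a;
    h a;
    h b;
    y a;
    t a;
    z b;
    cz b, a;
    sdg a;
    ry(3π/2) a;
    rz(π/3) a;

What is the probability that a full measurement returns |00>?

The probability of measuring |00> is 1/4.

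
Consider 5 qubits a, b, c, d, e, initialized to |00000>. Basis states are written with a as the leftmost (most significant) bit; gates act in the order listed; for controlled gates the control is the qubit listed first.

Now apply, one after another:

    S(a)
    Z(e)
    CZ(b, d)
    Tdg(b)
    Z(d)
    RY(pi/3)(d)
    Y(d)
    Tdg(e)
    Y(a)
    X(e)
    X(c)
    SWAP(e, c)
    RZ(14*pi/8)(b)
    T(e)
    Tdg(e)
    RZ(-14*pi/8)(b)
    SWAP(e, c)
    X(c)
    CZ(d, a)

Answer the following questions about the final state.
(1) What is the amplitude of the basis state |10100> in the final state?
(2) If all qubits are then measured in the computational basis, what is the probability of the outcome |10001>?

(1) The amplitude on |10100> is 0. Key observation: the block from step 11 through step 18 cancels to the identity and can be dropped.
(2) The probability of measuring |10001> is 1/4.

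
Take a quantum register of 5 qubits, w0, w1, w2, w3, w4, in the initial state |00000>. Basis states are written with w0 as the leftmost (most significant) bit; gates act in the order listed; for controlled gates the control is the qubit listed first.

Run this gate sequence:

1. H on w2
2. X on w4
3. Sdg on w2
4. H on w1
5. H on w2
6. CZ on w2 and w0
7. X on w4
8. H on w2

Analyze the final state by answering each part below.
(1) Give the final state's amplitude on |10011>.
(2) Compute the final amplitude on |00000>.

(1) |10011> carries amplitude 0 in the final state.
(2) The final state's coefficient on |00000> equals 1/2.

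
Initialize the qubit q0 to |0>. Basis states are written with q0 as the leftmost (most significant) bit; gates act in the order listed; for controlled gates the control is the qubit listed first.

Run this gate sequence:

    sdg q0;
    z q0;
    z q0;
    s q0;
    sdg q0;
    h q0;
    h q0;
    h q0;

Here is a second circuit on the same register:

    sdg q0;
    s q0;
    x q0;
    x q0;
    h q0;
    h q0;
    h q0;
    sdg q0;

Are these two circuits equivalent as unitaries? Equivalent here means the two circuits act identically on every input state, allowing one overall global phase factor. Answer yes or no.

No, they are not equivalent — no single phase factor reconciles the two unitaries.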